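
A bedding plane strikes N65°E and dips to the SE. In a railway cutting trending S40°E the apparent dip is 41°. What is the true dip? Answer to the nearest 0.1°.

42.0°

β = acute angle between strike N65°E and section S40°E = 75°.
tan(true dip) = tan 41° / sin 75° = 0.9000
δ = arctan(0.9000) = 41.99°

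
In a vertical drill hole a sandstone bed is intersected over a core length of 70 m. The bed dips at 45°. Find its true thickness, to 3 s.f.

49.5 m

True thickness t = h · cos(dip) = 70 × cos 45°
t = 70 × 0.7071 = 49.497 m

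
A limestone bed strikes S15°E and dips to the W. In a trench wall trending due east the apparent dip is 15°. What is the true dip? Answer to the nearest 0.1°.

15.5°

The section is 75° from the strike.
tan(true dip) = tan 15° / sin 75° = 0.2774
true dip = arctan 0.2774 = 15.50°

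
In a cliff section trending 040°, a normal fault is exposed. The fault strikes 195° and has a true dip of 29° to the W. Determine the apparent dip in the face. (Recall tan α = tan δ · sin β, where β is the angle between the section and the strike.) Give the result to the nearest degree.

The section lies 25° from the strike.
tan(apparent dip) = tan 29° · sin 25° = 0.2343
α = arctan(0.2343) = 13.18°

13°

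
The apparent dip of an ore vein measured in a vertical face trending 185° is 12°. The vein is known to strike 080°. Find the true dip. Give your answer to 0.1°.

12.4°

The section is 75° from the strike.
tan δ = tan α / sin β = tan 12° / sin 75° = 0.2126 / 0.9659 = 0.2201
true dip = arctan 0.2201 = 12.41°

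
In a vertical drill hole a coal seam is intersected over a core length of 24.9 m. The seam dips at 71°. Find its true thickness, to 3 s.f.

8.11 m

True thickness t = h · cos(dip) = 24.9 × cos 71°
t = 24.9 × 0.3256 = 8.107 m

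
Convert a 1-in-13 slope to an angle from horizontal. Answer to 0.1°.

4.4°

tan θ = 1/13 = 0.0769
θ = arctan(0.0769) = 4.40°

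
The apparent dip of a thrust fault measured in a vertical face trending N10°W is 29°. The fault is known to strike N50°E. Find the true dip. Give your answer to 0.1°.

The section is 60° from the strike.
tan δ = tan α / sin β = tan 29° / sin 60° = 0.5543 / 0.8660 = 0.6401
δ = arctan(0.6401) = 32.62°

32.6°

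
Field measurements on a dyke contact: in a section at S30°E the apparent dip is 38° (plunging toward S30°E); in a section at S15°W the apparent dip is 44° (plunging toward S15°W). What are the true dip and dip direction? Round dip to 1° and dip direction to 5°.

true dip 44°, dip direction 185°

Represent each trace as a vector plunging at its apparent dip toward its trend (east-north-up frame): v₁ = (0.394, -0.682, -0.616), v₂ = (-0.186, -0.695, -0.695).
The plane normal is n = v₁ × v₂ ∝ (-0.046, -0.388, 0.401).
True dip = arccos(n_z / |n|) = arccos(0.7158) = 44.3°.
Dip direction = azimuth of (n_x, n_y) = atan2(-0.046, -0.388) = 187°.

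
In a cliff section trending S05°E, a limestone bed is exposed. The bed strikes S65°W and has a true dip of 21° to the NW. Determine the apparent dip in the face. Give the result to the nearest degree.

20°

The section lies 70° from the strike.
tan(apparent dip) = tan 21° · sin 70° = 0.3607
apparent dip = arctan 0.3607 = 19.84°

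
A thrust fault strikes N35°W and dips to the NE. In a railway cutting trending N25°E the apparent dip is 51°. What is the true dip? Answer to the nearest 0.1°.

55.0°

The section is 60° from the strike.
tan(true dip) = tan 51° / sin 60° = 1.4259
true dip = arctan 1.4259 = 54.96°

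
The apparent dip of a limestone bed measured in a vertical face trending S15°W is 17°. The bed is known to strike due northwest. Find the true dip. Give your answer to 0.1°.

The section is 60° from the strike.
tan δ = tan α / sin β = tan 17° / sin 60° = 0.3057 / 0.8660 = 0.3530
δ = arctan(0.3530) = 19.44°

19.4°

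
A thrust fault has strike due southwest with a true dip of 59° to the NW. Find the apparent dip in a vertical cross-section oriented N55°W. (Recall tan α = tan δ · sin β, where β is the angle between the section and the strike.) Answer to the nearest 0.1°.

The section lies 80° from the strike.
tan α = tan 59° × sin 80° = 1.6643 × 0.9848 = 1.6390
apparent dip = arctan 1.6390 = 58.61°

58.6°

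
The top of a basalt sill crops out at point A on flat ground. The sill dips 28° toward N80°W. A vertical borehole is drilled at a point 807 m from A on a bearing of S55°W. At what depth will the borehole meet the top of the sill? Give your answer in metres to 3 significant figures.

The hole lies 45° from the dip direction, so the down-dip offset is 807 × cos 45° = 570.64 m.
Depth = down-dip offset × tan(dip) = 570.64 × tan 28° = 570.64 × 0.5317
Depth = 303.41 m

303 m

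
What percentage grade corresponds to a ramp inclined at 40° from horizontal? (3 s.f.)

grade % = 100 × tan 40° = 100 × 0.8391

83.9%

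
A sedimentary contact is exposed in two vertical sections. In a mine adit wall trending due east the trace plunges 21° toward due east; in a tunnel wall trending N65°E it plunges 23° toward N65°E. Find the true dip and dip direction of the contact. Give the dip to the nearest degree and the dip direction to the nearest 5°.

The two traces are lines in the plane: v₁ = (sin 90°·cos 21°, cos 90°·cos 21°, −sin 21°), v₂ = (sin 65°·cos 23°, cos 65°·cos 23°, −sin 23°).
The plane normal is n = v₁ × v₂ ∝ (0.139, 0.066, 0.363).
True dip = arccos(n_z / |n|) = arccos(0.9205) = 23.0°.
The horizontal component of n points toward azimuth atan2(n_x, n_y) = 65°, the dip direction.

true dip 23°, dip direction 065°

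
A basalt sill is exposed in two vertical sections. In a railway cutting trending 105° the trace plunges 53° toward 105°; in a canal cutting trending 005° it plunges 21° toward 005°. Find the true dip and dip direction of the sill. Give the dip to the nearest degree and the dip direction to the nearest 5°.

The two traces are lines in the plane: v₁ = (sin 105°·cos 53°, cos 105°·cos 53°, −sin 53°), v₂ = (sin 5°·cos 21°, cos 5°·cos 21°, −sin 21°).
The plane normal is n = v₁ × v₂ ∝ (0.799, 0.143, 0.553).
True dip = arccos(n_z / |n|) = arccos(0.5634) = 55.7°.
The horizontal component of n points toward azimuth atan2(n_x, n_y) = 80°, the dip direction.

true dip 56°, dip direction 080°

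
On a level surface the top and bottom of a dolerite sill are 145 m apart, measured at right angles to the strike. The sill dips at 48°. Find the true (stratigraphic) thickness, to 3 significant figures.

True thickness t = w · sin(dip) = 145 × sin 48°
t = 145 × 0.7431 = 107.756 m

108 m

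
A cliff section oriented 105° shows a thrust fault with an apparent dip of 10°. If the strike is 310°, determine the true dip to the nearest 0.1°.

22.6°

The section is 25° from the strike.
tan(true dip) = tan 10° / sin 25° = 0.4172
δ = arctan(0.4172) = 22.65°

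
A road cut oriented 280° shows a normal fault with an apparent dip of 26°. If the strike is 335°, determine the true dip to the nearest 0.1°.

30.8°

β = acute angle between strike 335° and section 280° = 55°.
tan(true dip) = tan 26° / sin 55° = 0.5954
true dip = arctan 0.5954 = 30.77°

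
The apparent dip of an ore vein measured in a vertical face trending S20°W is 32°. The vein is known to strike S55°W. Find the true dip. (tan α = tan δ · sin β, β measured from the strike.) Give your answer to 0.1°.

The section is 35° from the strike.
tan δ = tan α / sin β = tan 32° / sin 35° = 0.6249 / 0.5736 = 1.0894
true dip = arctan 1.0894 = 47.45°

47.5°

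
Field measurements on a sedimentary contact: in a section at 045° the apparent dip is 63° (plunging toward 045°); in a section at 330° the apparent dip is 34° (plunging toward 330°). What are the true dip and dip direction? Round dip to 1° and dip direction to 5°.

The two traces are lines in the plane: v₁ = (sin 45°·cos 63°, cos 45°·cos 63°, −sin 63°), v₂ = (sin 330°·cos 34°, cos 330°·cos 34°, −sin 34°).
n = v₁ × v₂ = (0.460, 0.549, 0.364) (taken with n_z > 0).
Dip δ = arctan(|n_h|/n_z) = arctan(0.716/0.364) = 63.1°.
Dip direction = atan2(0.460, 0.549) = 40° (azimuth of n's horizontal projection).

true dip 63°, dip direction 040°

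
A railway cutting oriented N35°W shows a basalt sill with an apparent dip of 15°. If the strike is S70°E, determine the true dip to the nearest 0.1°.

25.0°

The section is 35° from the strike.
tan(true dip) = tan 15° / sin 35° = 0.4672
true dip = arctan 0.4672 = 25.04°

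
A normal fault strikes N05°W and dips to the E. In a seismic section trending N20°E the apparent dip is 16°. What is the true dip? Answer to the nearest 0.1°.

β = acute angle between strike N05°W and section N20°E = 25°.
tan(true dip) = tan 16° / sin 25° = 0.6785
true dip = arctan 0.6785 = 34.16°

34.2°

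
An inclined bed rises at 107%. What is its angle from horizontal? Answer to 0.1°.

46.9°

tan θ = 107/100 = 1.0700
θ = arctan(1.0700) = 46.94°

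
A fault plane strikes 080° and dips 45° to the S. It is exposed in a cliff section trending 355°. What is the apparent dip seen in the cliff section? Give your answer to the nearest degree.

45°

The section lies 85° from the strike.
tan α = tan 45° × sin 85° = 1.0000 × 0.9962 = 0.9962
apparent dip = arctan 0.9962 = 44.89°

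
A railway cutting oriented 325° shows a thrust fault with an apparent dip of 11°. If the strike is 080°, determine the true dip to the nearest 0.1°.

β = acute angle between strike 080° and section 325° = 65°.
tan δ = tan α / sin β = tan 11° / sin 65° = 0.1944 / 0.9063 = 0.2145
δ = arctan(0.2145) = 12.11°

12.1°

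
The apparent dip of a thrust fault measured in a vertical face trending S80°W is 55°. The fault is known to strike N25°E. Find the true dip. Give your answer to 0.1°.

β = acute angle between strike N25°E and section S80°W = 55°.
tan δ = tan α / sin β = tan 55° / sin 55° = 1.4281 / 0.8192 = 1.7434
true dip = arctan 1.7434 = 60.16°

60.2°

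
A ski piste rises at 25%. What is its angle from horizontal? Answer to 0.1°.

14.0°

tan θ = 25/100 = 0.2500
θ = arctan(0.2500) = 14.04°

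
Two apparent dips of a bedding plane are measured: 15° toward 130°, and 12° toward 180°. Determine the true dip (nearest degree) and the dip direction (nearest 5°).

true dip 15°, dip direction 140°

Represent each trace as a vector plunging at its apparent dip toward its trend (east-north-up frame): v₁ = (0.740, -0.621, -0.259), v₂ = (0.000, -0.978, -0.208).
Cross product v₁ × v₂ gives the pole to the plane: n ∝ (0.124, -0.154, 0.724).
True dip = arccos(n_z / |n|) = arccos(0.9647) = 15.3°.
Dip direction = atan2(0.124, -0.154) = 141° (azimuth of n's horizontal projection).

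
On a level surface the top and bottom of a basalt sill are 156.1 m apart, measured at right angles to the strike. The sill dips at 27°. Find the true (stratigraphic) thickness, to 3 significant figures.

70.9 m

True thickness t = w · sin(dip) = 156.1 × sin 27°
t = 156.1 × 0.4540 = 70.868 m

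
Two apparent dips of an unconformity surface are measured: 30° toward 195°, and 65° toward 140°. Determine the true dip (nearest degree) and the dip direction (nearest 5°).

true dip 66°, dip direction 120°

Represent each trace as a vector plunging at its apparent dip toward its trend (east-north-up frame): v₁ = (-0.224, -0.837, -0.500), v₂ = (0.272, -0.324, -0.906).
Cross product v₁ × v₂ gives the pole to the plane: n ∝ (0.596, -0.339, 0.300).
Dip δ = arctan(|n_h|/n_z) = arctan(0.686/0.300) = 66.4°.
Dip direction = atan2(0.596, -0.339) = 120° (azimuth of n's horizontal projection).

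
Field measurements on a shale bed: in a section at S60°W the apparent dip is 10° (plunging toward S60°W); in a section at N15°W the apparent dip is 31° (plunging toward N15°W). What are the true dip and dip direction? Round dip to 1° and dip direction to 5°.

Represent each trace as a vector plunging at its apparent dip toward its trend (east-north-up frame): v₁ = (-0.853, -0.492, -0.174), v₂ = (-0.222, 0.828, -0.515).
n = v₁ × v₂ = (-0.397, 0.401, 0.815) (taken with n_z > 0).
True dip = arccos(n_z / |n|) = arccos(0.8223) = 34.7°.
Dip direction = atan2(-0.397, 0.401) = 315° (azimuth of n's horizontal projection).

true dip 35°, dip direction 315°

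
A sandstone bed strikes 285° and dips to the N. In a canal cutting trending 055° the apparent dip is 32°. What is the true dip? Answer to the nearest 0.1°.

39.2°

β = acute angle between strike 285° and section 055° = 50°.
tan δ = tan α / sin β = tan 32° / sin 50° = 0.6249 / 0.7660 = 0.8157
δ = arctan(0.8157) = 39.20°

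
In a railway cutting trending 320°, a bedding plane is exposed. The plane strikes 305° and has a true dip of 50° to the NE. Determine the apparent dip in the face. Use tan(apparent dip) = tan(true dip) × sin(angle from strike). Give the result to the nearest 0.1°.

Angle between strike (305°) and section (320°): β = 15°.
tan(apparent dip) = tan 50° · sin 15° = 0.3084
apparent dip = arctan 0.3084 = 17.14°

17.1°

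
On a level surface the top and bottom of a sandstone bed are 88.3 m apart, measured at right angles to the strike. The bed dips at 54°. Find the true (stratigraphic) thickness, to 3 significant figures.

71.4 m

True thickness t = w · sin(dip) = 88.3 × sin 54°
t = 88.3 × 0.8090 = 71.436 m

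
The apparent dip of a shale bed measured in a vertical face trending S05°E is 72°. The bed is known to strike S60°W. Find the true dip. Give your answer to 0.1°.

The section is 65° from the strike.
tan δ = tan α / sin β = tan 72° / sin 65° = 3.0777 / 0.9063 = 3.3958
true dip = arctan 3.3958 = 73.59°

73.6°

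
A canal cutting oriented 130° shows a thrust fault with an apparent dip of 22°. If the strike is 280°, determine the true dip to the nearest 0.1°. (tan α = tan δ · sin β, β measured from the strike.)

38.9°

The section is 30° from the strike.
tan(true dip) = tan 22° / sin 30° = 0.8081
true dip = arctan 0.8081 = 38.94°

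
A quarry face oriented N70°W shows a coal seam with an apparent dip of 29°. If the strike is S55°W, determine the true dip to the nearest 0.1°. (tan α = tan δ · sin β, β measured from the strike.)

34.1°

The section is 55° from the strike.
tan δ = tan α / sin β = tan 29° / sin 55° = 0.5543 / 0.8192 = 0.6767
true dip = arctan 0.6767 = 34.09°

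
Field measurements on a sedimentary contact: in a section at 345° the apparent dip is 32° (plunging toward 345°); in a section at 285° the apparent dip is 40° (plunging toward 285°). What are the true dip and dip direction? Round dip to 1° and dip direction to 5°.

Each apparent-dip line lies in the plane. As unit vectors (x east, y north, z up), v₁ plunges 32°→345° and v₂ plunges 40°→285°.
n = v₁ × v₂ = (-0.421, 0.251, 0.563) (taken with n_z > 0).
tan δ = √(n_x²+n_y²)/n_z = 0.491/0.563, so δ = 41.1°.
Dip direction = atan2(-0.421, 0.251) = 301° (azimuth of n's horizontal projection).

true dip 41°, dip direction 300°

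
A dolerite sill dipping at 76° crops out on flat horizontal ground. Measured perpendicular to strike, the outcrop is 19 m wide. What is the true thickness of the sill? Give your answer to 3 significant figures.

True thickness t = w · sin(dip) = 19 × sin 76°
t = 19 × 0.9703 = 18.436 m

18.4 m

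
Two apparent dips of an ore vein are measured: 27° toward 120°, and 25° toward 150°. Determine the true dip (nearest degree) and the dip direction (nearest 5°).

true dip 27°, dip direction 125°

Each apparent-dip line lies in the plane. As unit vectors (x east, y north, z up), v₁ plunges 27°→120° and v₂ plunges 25°→150°.
Cross product v₁ × v₂ gives the pole to the plane: n ∝ (0.168, -0.120, 0.404).
tan δ = √(n_x²+n_y²)/n_z = 0.207/0.404, so δ = 27.1°.
The horizontal component of n points toward azimuth atan2(n_x, n_y) = 126°, the dip direction.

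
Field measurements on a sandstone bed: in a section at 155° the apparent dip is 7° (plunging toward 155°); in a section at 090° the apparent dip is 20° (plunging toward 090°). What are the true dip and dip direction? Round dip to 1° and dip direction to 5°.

The two traces are lines in the plane: v₁ = (sin 155°·cos 7°, cos 155°·cos 7°, −sin 7°), v₂ = (sin 90°·cos 20°, cos 90°·cos 20°, −sin 20°).
n = v₁ × v₂ = (0.308, 0.029, 0.845) (taken with n_z > 0).
tan δ = √(n_x²+n_y²)/n_z = 0.309/0.845, so δ = 20.1°.
Dip direction = atan2(0.308, 0.029) = 85° (azimuth of n's horizontal projection).

true dip 20°, dip direction 085°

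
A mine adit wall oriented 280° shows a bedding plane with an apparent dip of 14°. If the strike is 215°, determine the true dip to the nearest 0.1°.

15.4°

The section is 65° from the strike.
tan(true dip) = tan 14° / sin 65° = 0.2751
δ = arctan(0.2751) = 15.38°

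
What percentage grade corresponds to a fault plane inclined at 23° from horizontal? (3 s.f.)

42.4%

grade % = 100 × tan 23° = 100 × 0.4245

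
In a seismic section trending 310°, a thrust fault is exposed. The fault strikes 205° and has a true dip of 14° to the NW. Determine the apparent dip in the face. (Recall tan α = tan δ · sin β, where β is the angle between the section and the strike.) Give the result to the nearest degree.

The section lies 75° from the strike.
tan(apparent dip) = tan 14° · sin 75° = 0.2408
apparent dip = arctan 0.2408 = 13.54°

14°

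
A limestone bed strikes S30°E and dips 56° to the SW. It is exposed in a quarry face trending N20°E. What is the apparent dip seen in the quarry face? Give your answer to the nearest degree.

Angle between strike (S30°E) and section (N20°E): β = 50°.
tan(apparent dip) = tan 56° · sin 50° = 1.1357
apparent dip = arctan 1.1357 = 48.64°

49°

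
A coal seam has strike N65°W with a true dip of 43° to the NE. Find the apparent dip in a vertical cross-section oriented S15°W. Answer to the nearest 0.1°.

42.6°

The strike is N65°W and the section trends S15°W; the acute angle between them is β = 80°.
tan α = tan 43° × sin 80° = 0.9325 × 0.9848 = 0.9183
apparent dip = arctan 0.9183 = 42.56°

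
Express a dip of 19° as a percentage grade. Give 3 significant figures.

34.4%

grade % = 100 × tan 19° = 100 × 0.3443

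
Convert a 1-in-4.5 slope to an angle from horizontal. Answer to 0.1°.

tan θ = 1/4.5 = 0.2222
θ = arctan(0.2222) = 12.53°

12.5°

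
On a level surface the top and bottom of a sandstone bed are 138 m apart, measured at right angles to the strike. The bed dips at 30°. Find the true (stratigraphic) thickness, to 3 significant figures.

69.0 m

True thickness t = w · sin(dip) = 138 × sin 30°
t = 138 × 0.5000 = 69.000 m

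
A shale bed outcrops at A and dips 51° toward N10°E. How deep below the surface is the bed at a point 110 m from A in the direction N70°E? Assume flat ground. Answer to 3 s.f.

The hole lies 60° from the dip direction, so the down-dip offset is 110 × cos 60° = 55.00 m.
Depth = down-dip offset × tan(dip) = 55.00 × tan 51° = 55.00 × 1.2349
Depth = 67.92 m

67.9 m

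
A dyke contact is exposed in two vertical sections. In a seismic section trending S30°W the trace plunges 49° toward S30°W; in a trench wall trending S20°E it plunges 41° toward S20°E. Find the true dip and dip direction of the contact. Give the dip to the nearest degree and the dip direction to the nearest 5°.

Each apparent-dip line lies in the plane. As unit vectors (x east, y north, z up), v₁ plunges 49°→S30°W and v₂ plunges 41°→S20°E.
The plane normal is n = v₁ × v₂ ∝ (-0.162, -0.410, 0.379).
tan δ = √(n_x²+n_y²)/n_z = 0.441/0.379, so δ = 49.3°.
The horizontal component of n points toward azimuth atan2(n_x, n_y) = 202°, the dip direction.

true dip 49°, dip direction 200°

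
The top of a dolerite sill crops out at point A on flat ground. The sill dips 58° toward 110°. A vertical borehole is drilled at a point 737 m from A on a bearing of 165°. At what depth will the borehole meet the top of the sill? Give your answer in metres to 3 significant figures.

The hole lies 55° from the dip direction, so the down-dip offset is 737 × cos 55° = 422.73 m.
Depth = down-dip offset × tan(dip) = 422.73 × tan 58° = 422.73 × 1.6003
Depth = 676.50 m

677 m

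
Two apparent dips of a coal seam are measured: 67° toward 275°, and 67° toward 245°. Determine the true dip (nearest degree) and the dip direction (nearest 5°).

The two traces are lines in the plane: v₁ = (sin 275°·cos 67°, cos 275°·cos 67°, −sin 67°), v₂ = (sin 245°·cos 67°, cos 245°·cos 67°, −sin 67°).
The plane normal is n = v₁ × v₂ ∝ (-0.183, -0.032, 0.076).
True dip = arccos(n_z / |n|) = arccos(0.3794) = 67.7°.
Dip direction = azimuth of (n_x, n_y) = atan2(-0.183, -0.032) = 260°.

true dip 68°, dip direction 260°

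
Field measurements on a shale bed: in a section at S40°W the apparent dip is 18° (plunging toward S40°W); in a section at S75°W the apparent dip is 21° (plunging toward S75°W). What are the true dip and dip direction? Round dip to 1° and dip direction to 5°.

Each apparent-dip line lies in the plane. As unit vectors (x east, y north, z up), v₁ plunges 18°→S40°W and v₂ plunges 21°→S75°W.
Cross product v₁ × v₂ gives the pole to the plane: n ∝ (-0.186, -0.060, 0.509).
Dip δ = arctan(|n_h|/n_z) = arctan(0.196/0.509) = 21.0°.
Dip direction = atan2(-0.186, -0.060) = 252° (azimuth of n's horizontal projection).

true dip 21°, dip direction 250°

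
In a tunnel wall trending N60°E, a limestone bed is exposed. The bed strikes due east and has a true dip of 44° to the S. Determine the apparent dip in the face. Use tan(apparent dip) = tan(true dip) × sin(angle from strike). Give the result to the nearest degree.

26°

The strike is due east and the section trends N60°E; the acute angle between them is β = 30°.
tan(apparent dip) = tan 44° · sin 30° = 0.4828
α = arctan(0.4828) = 25.77°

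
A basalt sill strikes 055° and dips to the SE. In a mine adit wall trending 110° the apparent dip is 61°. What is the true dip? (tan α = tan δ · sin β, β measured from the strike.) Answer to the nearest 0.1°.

65.6°

β = acute angle between strike 055° and section 110° = 55°.
tan(true dip) = tan 61° / sin 55° = 2.2023
δ = arctan(2.2023) = 65.58°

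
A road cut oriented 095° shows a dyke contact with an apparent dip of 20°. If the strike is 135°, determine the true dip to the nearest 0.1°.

The section is 40° from the strike.
tan(true dip) = tan 20° / sin 40° = 0.5662
true dip = arctan 0.5662 = 29.52°

29.5°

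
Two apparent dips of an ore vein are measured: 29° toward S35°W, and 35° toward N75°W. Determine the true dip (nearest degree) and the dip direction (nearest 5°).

The two traces are lines in the plane: v₁ = (sin 215°·cos 29°, cos 215°·cos 29°, −sin 29°), v₂ = (sin 285°·cos 35°, cos 285°·cos 35°, −sin 35°).
Cross product v₁ × v₂ gives the pole to the plane: n ∝ (-0.514, -0.096, 0.673).
tan δ = √(n_x²+n_y²)/n_z = 0.523/0.673, so δ = 37.8°.
The horizontal component of n points toward azimuth atan2(n_x, n_y) = 259°, the dip direction.

true dip 38°, dip direction 260°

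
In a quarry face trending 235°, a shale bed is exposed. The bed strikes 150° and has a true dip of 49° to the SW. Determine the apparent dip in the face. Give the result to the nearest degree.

49°

The strike is 150° and the section trends 235°; the acute angle between them is β = 85°.
tan α = tan 49° × sin 85° = 1.1504 × 0.9962 = 1.1460
α = arctan(1.1460) = 48.89°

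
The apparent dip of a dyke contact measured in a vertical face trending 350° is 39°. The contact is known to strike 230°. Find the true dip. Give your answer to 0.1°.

43.1°

The section is 60° from the strike.
tan(true dip) = tan 39° / sin 60° = 0.9351
δ = arctan(0.9351) = 43.08°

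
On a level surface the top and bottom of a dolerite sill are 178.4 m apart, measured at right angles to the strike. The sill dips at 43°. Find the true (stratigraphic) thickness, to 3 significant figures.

True thickness t = w · sin(dip) = 178.4 × sin 43°
t = 178.4 × 0.6820 = 121.669 m

122 m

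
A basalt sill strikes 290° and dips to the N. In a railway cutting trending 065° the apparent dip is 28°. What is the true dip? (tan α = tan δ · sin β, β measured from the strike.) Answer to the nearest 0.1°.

The section is 45° from the strike.
tan δ = tan α / sin β = tan 28° / sin 45° = 0.5317 / 0.7071 = 0.7520
δ = arctan(0.7520) = 36.94°

36.9°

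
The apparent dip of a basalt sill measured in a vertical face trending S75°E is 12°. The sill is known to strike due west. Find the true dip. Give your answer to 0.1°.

39.4°

The section is 15° from the strike.
tan(true dip) = tan 12° / sin 15° = 0.8213
true dip = arctan 0.8213 = 39.39°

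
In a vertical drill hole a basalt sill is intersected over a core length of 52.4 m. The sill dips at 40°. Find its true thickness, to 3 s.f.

40.1 m

True thickness t = h · cos(dip) = 52.4 × cos 40°
t = 52.4 × 0.7660 = 40.141 m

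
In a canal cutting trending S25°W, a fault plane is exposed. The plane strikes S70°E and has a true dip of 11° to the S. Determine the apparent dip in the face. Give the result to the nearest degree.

11°

The section lies 85° from the strike.
tan(apparent dip) = tan 11° · sin 85° = 0.1936
apparent dip = arctan 0.1936 = 10.96°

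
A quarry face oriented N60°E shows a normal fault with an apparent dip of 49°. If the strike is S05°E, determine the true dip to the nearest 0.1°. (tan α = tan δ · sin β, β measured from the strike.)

51.8°

β = acute angle between strike S05°E and section N60°E = 65°.
tan(true dip) = tan 49° / sin 65° = 1.2693
true dip = arctan 1.2693 = 51.77°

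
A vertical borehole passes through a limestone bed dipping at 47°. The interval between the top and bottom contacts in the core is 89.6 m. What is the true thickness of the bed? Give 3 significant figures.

True thickness t = h · cos(dip) = 89.6 × cos 47°
t = 89.6 × 0.6820 = 61.107 m

61.1 m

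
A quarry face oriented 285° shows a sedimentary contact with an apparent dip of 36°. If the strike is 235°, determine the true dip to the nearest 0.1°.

The section is 50° from the strike.
tan(true dip) = tan 36° / sin 50° = 0.9484
true dip = arctan 0.9484 = 43.48°

43.5°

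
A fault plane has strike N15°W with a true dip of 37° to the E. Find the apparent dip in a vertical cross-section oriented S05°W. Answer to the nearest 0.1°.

14.5°

The strike is N15°W and the section trends S05°W; the acute angle between them is β = 20°.
tan(apparent dip) = tan 37° · sin 20° = 0.2577
α = arctan(0.2577) = 14.45°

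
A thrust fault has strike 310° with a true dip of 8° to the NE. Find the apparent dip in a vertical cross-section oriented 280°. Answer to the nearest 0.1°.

Angle between strike (310°) and section (280°): β = 30°.
tan(apparent dip) = tan 8° · sin 30° = 0.0703
apparent dip = arctan 0.0703 = 4.02°

4.0°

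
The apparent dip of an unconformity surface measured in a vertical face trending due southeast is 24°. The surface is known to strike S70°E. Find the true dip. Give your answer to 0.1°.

The section is 25° from the strike.
tan δ = tan α / sin β = tan 24° / sin 25° = 0.4452 / 0.4226 = 1.0535
true dip = arctan 1.0535 = 46.49°

46.5°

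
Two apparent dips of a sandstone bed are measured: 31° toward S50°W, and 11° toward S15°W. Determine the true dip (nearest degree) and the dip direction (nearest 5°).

true dip 38°, dip direction 270°

The two traces are lines in the plane: v₁ = (sin 230°·cos 31°, cos 230°·cos 31°, −sin 31°), v₂ = (sin 195°·cos 11°, cos 195°·cos 11°, −sin 11°).
Cross product v₁ × v₂ gives the pole to the plane: n ∝ (-0.383, 0.006, 0.483).
Dip δ = arctan(|n_h|/n_z) = arctan(0.383/0.483) = 38.5°.
The horizontal component of n points toward azimuth atan2(n_x, n_y) = 271°, the dip direction.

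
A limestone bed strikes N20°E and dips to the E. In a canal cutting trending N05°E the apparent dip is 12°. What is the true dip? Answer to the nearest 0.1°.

β = acute angle between strike N20°E and section N05°E = 15°.
tan δ = tan α / sin β = tan 12° / sin 15° = 0.2126 / 0.2588 = 0.8213
true dip = arctan 0.8213 = 39.39°

39.4°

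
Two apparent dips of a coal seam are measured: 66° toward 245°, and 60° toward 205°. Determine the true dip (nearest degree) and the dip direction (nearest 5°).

Represent each trace as a vector plunging at its apparent dip toward its trend (east-north-up frame): v₁ = (-0.369, -0.172, -0.914), v₂ = (-0.211, -0.453, -0.866).
n = v₁ × v₂ = (-0.265, -0.126, 0.131) (taken with n_z > 0).
tan δ = √(n_x²+n_y²)/n_z = 0.294/0.131, so δ = 66.0°.
Dip direction = atan2(-0.265, -0.126) = 245° (azimuth of n's horizontal projection).

true dip 66°, dip direction 245°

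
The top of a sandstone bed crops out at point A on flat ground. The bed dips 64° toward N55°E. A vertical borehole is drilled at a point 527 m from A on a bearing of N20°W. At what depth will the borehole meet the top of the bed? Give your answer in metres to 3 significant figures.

The hole lies 75° from the dip direction, so the down-dip offset is 527 × cos 75° = 136.40 m.
Depth = down-dip offset × tan(dip) = 136.40 × tan 64° = 136.40 × 2.0503
Depth = 279.66 m

280 m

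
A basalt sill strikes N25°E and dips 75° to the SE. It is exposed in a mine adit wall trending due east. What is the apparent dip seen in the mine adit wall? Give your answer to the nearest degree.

Angle between strike (N25°E) and section (due east): β = 65°.
tan α = tan 75° × sin 65° = 3.7321 × 0.9063 = 3.3824
α = arctan(3.3824) = 73.53°

74°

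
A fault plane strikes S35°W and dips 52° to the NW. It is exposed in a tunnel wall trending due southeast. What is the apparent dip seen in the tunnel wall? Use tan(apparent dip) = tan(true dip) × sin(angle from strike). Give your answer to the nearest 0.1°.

The section lies 80° from the strike.
tan(apparent dip) = tan 52° · sin 80° = 1.2605
apparent dip = arctan 1.2605 = 51.57°

51.6°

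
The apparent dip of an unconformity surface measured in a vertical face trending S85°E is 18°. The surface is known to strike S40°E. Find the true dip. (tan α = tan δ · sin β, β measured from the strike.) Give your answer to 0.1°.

24.7°

β = acute angle between strike S40°E and section S85°E = 45°.
tan δ = tan α / sin β = tan 18° / sin 45° = 0.3249 / 0.7071 = 0.4595
true dip = arctan 0.4595 = 24.68°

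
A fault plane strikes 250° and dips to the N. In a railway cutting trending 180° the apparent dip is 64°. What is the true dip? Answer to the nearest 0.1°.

65.4°

β = acute angle between strike 250° and section 180° = 70°.
tan δ = tan α / sin β = tan 64° / sin 70° = 2.0503 / 0.9397 = 2.1819
δ = arctan(2.1819) = 65.38°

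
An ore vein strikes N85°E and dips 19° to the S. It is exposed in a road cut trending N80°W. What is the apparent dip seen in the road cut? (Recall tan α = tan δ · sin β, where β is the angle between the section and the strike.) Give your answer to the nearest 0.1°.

5.1°

The section lies 15° from the strike.
tan α = tan 19° × sin 15° = 0.3443 × 0.2588 = 0.0891
α = arctan(0.0891) = 5.09°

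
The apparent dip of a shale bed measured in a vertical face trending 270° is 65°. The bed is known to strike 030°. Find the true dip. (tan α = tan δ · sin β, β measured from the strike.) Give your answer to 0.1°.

68.0°

The section is 60° from the strike.
tan δ = tan α / sin β = tan 65° / sin 60° = 2.1445 / 0.8660 = 2.4763
true dip = arctan 2.4763 = 68.01°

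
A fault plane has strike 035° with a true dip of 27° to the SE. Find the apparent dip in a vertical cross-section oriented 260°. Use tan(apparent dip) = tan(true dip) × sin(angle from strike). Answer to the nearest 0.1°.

Angle between strike (035°) and section (260°): β = 45°.
tan(apparent dip) = tan 27° · sin 45° = 0.3603
apparent dip = arctan 0.3603 = 19.81°

19.8°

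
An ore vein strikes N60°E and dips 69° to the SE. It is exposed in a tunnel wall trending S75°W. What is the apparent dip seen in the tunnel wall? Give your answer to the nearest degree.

The strike is N60°E and the section trends S75°W; the acute angle between them is β = 15°.
tan α = tan 69° × sin 15° = 2.6051 × 0.2588 = 0.6742
apparent dip = arctan 0.6742 = 33.99°

34°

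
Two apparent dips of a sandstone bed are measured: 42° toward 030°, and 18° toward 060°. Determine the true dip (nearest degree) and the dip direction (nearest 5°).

Represent each trace as a vector plunging at its apparent dip toward its trend (east-north-up frame): v₁ = (0.372, 0.644, -0.669), v₂ = (0.824, 0.476, -0.309).
Cross product v₁ × v₂ gives the pole to the plane: n ∝ (-0.119, 0.436, 0.353).
Dip δ = arctan(|n_h|/n_z) = arctan(0.452/0.353) = 52.0°.
Dip direction = atan2(-0.119, 0.436) = 345° (azimuth of n's horizontal projection).

true dip 52°, dip direction 345°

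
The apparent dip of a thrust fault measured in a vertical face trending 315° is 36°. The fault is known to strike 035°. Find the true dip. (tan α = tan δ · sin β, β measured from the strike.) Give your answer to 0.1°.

β = acute angle between strike 035° and section 315° = 80°.
tan(true dip) = tan 36° / sin 80° = 0.7378
δ = arctan(0.7378) = 36.42°

36.4°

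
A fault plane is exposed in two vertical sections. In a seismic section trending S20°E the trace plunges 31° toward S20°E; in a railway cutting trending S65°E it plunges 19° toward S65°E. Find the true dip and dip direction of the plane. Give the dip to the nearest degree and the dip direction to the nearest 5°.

true dip 31°, dip direction 170°

Represent each trace as a vector plunging at its apparent dip toward its trend (east-north-up frame): v₁ = (0.293, -0.805, -0.515), v₂ = (0.857, -0.400, -0.326).
n = v₁ × v₂ = (0.056, -0.346, 0.573) (taken with n_z > 0).
True dip = arccos(n_z / |n|) = arccos(0.8531) = 31.4°.
Dip direction = atan2(0.056, -0.346) = 171° (azimuth of n's horizontal projection).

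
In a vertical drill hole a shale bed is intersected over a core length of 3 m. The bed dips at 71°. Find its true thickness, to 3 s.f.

True thickness t = h · cos(dip) = 3 × cos 71°
t = 3 × 0.3256 = 0.977 m

0.977 m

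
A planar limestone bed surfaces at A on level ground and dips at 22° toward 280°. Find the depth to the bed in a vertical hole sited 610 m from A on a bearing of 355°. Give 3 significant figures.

The hole lies 75° from the dip direction, so the down-dip offset is 610 × cos 75° = 157.88 m.
Depth = down-dip offset × tan(dip) = 157.88 × tan 22° = 157.88 × 0.4040
Depth = 63.79 m

63.8 m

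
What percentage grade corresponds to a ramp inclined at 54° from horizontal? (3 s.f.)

138%

grade % = 100 × tan 54° = 100 × 1.3764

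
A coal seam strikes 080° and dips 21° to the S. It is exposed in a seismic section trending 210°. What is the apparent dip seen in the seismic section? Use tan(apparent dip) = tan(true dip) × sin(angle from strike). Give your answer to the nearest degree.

16°

The section lies 50° from the strike.
tan(apparent dip) = tan 21° · sin 50° = 0.2941
α = arctan(0.2941) = 16.39°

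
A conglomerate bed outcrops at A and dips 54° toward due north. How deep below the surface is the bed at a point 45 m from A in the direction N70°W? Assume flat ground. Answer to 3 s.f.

The hole lies 70° from the dip direction, so the down-dip offset is 45 × cos 70° = 15.39 m.
Depth = down-dip offset × tan(dip) = 15.39 × tan 54° = 15.39 × 1.3764
Depth = 21.18 m

21.2 m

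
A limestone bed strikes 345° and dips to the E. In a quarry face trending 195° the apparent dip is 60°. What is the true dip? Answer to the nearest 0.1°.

β = acute angle between strike 345° and section 195° = 30°.
tan(true dip) = tan 60° / sin 30° = 3.4641
true dip = arctan 3.4641 = 73.90°

73.9°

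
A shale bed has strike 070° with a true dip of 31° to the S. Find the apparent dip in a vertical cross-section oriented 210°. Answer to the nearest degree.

The strike is 070° and the section trends 210°; the acute angle between them is β = 40°.
tan α = tan 31° × sin 40° = 0.6009 × 0.6428 = 0.3862
apparent dip = arctan 0.3862 = 21.12°

21°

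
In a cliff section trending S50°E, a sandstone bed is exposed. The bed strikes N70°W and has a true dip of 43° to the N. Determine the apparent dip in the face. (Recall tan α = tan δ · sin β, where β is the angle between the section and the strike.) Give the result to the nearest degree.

18°

The strike is N70°W and the section trends S50°E; the acute angle between them is β = 20°.
tan α = tan 43° × sin 20° = 0.9325 × 0.3420 = 0.3189
α = arctan(0.3189) = 17.69°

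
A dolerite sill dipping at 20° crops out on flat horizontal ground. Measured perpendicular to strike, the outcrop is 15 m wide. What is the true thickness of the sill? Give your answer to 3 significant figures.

5.13 m

True thickness t = w · sin(dip) = 15 × sin 20°
t = 15 × 0.3420 = 5.130 m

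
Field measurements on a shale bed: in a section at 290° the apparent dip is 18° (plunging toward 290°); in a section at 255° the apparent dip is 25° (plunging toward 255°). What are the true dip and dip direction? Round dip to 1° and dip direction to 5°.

Represent each trace as a vector plunging at its apparent dip toward its trend (east-north-up frame): v₁ = (-0.894, 0.325, -0.309), v₂ = (-0.875, -0.235, -0.423).
n = v₁ × v₂ = (-0.210, -0.107, 0.494) (taken with n_z > 0).
True dip = arccos(n_z / |n|) = arccos(0.9026) = 25.5°.
The horizontal component of n points toward azimuth atan2(n_x, n_y) = 243°, the dip direction.

true dip 25°, dip direction 245°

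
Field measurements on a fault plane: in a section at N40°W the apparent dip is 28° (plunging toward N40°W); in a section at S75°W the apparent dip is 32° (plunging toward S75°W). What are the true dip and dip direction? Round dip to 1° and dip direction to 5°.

The two traces are lines in the plane: v₁ = (sin 320°·cos 28°, cos 320°·cos 28°, −sin 28°), v₂ = (sin 255°·cos 32°, cos 255°·cos 32°, −sin 32°).
n = v₁ × v₂ = (-0.461, 0.084, 0.679) (taken with n_z > 0).
True dip = arccos(n_z / |n|) = arccos(0.8226) = 34.6°.
The horizontal component of n points toward azimuth atan2(n_x, n_y) = 280°, the dip direction.

true dip 35°, dip direction 280°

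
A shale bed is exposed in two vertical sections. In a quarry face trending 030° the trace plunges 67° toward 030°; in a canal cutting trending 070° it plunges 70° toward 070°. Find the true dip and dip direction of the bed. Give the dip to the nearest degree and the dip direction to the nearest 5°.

true dip 70°, dip direction 060°

Each apparent-dip line lies in the plane. As unit vectors (x east, y north, z up), v₁ plunges 67°→030° and v₂ plunges 70°→070°.
Cross product v₁ × v₂ gives the pole to the plane: n ∝ (0.210, 0.112, 0.086).
True dip = arccos(n_z / |n|) = arccos(0.3390) = 70.2°.
Dip direction = atan2(0.210, 0.112) = 62° (azimuth of n's horizontal projection).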